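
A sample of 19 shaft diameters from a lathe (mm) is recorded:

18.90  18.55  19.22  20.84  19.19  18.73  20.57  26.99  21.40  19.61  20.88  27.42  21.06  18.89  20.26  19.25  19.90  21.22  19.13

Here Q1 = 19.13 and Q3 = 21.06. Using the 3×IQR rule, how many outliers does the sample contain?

2

IQR = 1.93; fences at 19.13 − 5.79 = 13.34 and 21.06 + 5.79 = 26.85.
Outside the cutoffs: 26.99, 27.42.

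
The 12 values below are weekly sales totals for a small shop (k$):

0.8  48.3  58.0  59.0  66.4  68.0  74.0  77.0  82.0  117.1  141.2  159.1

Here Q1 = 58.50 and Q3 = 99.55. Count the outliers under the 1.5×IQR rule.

IQR = 41.05; fences at 58.50 − 61.575 = -3.075 and 99.55 + 61.575 = 161.125.
Every value lies within the cutoffs.

0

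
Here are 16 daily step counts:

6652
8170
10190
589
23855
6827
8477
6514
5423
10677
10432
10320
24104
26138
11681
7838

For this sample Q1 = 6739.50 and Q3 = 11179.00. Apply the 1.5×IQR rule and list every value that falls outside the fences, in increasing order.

IQR = Q3 − Q1 = 11179.00 − 6739.50 = 4439.50.
Lower fence = Q1 − 1.5·IQR = 6739.50 − 6659.25 = 80.25.
Upper fence = Q3 + 1.5·IQR = 11179.00 + 6659.25 = 17838.25.
23855 > 17838.25 → outlier.
24104 > 17838.25 → outlier.
26138 > 17838.25 → outlier.
All remaining values lie within [80.25, 17838.25].

23855, 24104, 26138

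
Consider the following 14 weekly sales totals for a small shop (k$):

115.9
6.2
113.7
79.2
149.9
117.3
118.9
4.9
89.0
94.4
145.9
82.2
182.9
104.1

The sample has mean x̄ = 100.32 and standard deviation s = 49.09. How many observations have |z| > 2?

Cutoffs: x̄ ± 2s = [2.14, 198.50].
Every value lies within the cutoffs.

0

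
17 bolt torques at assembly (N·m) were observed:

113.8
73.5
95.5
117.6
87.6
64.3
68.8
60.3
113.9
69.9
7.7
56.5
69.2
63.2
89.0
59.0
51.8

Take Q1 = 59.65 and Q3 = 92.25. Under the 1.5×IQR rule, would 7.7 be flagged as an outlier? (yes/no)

IQR = Q3 − Q1 = 92.25 − 59.65 = 32.60.
Lower fence = Q1 − 1.5·IQR = 59.65 − 48.90 = 10.75.
Upper fence = Q3 + 1.5·IQR = 92.25 + 48.90 = 141.15.
7.7 lies below the lower fence.

yes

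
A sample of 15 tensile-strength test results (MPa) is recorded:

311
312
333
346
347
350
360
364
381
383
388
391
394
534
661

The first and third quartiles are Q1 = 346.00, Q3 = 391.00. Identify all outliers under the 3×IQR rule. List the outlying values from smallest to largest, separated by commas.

534, 661

IQR = Q3 − Q1 = 391.00 − 346.00 = 45.00.
Lower fence = Q1 − 3·IQR = 346.00 − 135.00 = 211.00.
Upper fence = Q3 + 3·IQR = 391.00 + 135.00 = 526.00.
534 > 526.00 → outlier.
661 > 526.00 → outlier.
All remaining values lie within [211.00, 526.00].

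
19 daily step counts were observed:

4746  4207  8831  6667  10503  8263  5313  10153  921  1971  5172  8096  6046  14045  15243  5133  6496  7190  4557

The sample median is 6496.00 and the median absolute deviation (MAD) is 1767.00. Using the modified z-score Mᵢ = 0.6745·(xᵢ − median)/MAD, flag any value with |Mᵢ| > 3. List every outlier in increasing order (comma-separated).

|Mᵢ| > 3 ⇔ |xᵢ − 6496.00| > 3·1767.00/0.6745 = 7859.15.
So outliers lie outside [-1363.15, 14355.15].
15243: M = 3.34 → outlier.

15243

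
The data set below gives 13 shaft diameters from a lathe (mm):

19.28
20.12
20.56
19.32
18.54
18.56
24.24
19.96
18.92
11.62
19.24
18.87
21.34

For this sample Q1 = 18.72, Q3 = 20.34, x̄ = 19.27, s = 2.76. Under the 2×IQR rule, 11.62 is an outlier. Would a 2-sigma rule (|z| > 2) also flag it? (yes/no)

z = (11.62 − 19.27) / 2.76 = -2.77.
|z| = 2.77 > 2.

yes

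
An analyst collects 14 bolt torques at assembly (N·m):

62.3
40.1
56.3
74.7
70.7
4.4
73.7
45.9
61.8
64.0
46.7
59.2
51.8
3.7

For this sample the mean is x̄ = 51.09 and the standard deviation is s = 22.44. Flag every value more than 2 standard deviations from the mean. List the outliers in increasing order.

3.7, 4.4

Cutoffs at x̄ ± 2s: 51.09 ± 2·22.44 = [6.21, 95.97].
3.7: z = -2.11, |z| > 2 → outlier.
4.4: z = -2.08, |z| > 2 → outlier.
Every other value lies within [6.21, 95.97].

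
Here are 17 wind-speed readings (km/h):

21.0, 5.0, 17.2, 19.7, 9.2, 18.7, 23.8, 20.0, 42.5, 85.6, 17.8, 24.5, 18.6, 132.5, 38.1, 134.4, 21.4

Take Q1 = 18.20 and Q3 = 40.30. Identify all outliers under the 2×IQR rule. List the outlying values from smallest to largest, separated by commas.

IQR = Q3 − Q1 = 40.30 − 18.20 = 22.10.
Lower fence = Q1 − 2·IQR = 18.20 − 44.20 = -26.00.
Upper fence = Q3 + 2·IQR = 40.30 + 44.20 = 84.50.
85.6 > 84.50 → outlier.
132.5 > 84.50 → outlier.
134.4 > 84.50 → outlier.
All remaining values lie within [-26.00, 84.50].

85.6, 132.5, 134.4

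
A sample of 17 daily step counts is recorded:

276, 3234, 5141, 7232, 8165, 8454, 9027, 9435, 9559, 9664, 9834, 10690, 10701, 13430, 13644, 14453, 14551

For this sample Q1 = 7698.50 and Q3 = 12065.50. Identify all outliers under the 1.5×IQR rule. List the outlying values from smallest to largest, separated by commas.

276

IQR = Q3 − Q1 = 12065.50 − 7698.50 = 4367.00.
Lower fence = Q1 − 1.5·IQR = 7698.50 − 6550.50 = 1148.00.
Upper fence = Q3 + 1.5·IQR = 12065.50 + 6550.50 = 18616.00.
276 < 1148.00 → outlier.
All remaining values lie within [1148.00, 18616.00].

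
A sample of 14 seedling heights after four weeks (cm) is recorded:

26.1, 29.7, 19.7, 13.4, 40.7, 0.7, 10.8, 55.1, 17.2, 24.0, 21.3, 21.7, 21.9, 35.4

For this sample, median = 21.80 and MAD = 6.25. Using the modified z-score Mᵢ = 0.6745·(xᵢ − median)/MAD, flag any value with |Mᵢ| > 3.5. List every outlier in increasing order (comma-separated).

55.1

|Mᵢ| > 3.5 ⇔ |xᵢ − 21.80| > 3.5·6.25/0.6745 = 32.43.
So outliers lie outside [-10.63, 54.23].
55.1: M = 3.59 → outlier.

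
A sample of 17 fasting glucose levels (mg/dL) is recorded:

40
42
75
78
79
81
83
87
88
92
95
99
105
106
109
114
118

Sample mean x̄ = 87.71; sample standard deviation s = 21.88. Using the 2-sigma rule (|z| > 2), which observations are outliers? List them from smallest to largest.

Cutoffs at x̄ ± 2s: 87.71 ± 2·21.88 = [43.95, 131.47].
40: z = -2.18, |z| > 2 → outlier.
42: z = -2.09, |z| > 2 → outlier.
Every other value lies within [43.95, 131.47].

40, 42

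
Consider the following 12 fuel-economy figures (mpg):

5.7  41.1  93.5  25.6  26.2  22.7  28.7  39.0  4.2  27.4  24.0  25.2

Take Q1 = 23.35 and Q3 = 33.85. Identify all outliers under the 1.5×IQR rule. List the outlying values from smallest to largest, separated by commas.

4.2, 5.7, 93.5

IQR = Q3 − Q1 = 33.85 − 23.35 = 10.50.
Lower fence = Q1 − 1.5·IQR = 23.35 − 15.75 = 7.60.
Upper fence = Q3 + 1.5·IQR = 33.85 + 15.75 = 49.60.
4.2 < 7.60 → outlier.
5.7 < 7.60 → outlier.
93.5 > 49.60 → outlier.
All remaining values lie within [7.60, 49.60].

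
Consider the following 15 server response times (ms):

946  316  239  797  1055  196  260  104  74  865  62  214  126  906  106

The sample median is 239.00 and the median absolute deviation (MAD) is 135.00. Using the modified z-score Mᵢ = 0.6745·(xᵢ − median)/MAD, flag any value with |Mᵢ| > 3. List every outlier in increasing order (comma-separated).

|Mᵢ| > 3 ⇔ |xᵢ − 239.00| > 3·135.00/0.6745 = 600.44.
So outliers lie outside [-361.44, 839.44].
865: M = 3.13 → outlier.
906: M = 3.33 → outlier.
946: M = 3.53 → outlier.
1055: M = 4.08 → outlier.

865, 906, 946, 1055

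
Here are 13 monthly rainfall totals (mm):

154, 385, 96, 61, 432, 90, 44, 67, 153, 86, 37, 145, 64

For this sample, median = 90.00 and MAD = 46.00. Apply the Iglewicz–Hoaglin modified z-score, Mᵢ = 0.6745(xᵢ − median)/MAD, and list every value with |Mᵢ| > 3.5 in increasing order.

|Mᵢ| > 3.5 ⇔ |xᵢ − 90.00| > 3.5·46.00/0.6745 = 238.70.
So outliers lie outside [-148.70, 328.70].
385: M = 4.33 → outlier.
432: M = 5.01 → outlier.

385, 432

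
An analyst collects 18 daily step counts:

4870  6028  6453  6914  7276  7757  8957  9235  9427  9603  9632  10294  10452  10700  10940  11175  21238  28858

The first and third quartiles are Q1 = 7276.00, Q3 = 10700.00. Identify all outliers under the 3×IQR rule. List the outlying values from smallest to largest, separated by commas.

IQR = Q3 − Q1 = 10700.00 − 7276.00 = 3424.00.
Lower fence = Q1 − 3·IQR = 7276.00 − 10272.00 = -2996.00.
Upper fence = Q3 + 3·IQR = 10700.00 + 10272.00 = 20972.00.
21238 > 20972.00 → outlier.
28858 > 20972.00 → outlier.
All remaining values lie within [-2996.00, 20972.00].

21238, 28858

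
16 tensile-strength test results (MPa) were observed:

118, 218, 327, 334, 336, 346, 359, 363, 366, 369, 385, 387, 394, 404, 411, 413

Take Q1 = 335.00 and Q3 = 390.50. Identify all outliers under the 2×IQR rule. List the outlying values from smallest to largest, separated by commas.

IQR = Q3 − Q1 = 390.50 − 335.00 = 55.50.
Lower fence = Q1 − 2·IQR = 335.00 − 111.00 = 224.00.
Upper fence = Q3 + 2·IQR = 390.50 + 111.00 = 501.50.
118 < 224.00 → outlier.
218 < 224.00 → outlier.
All remaining values lie within [224.00, 501.50].

118, 218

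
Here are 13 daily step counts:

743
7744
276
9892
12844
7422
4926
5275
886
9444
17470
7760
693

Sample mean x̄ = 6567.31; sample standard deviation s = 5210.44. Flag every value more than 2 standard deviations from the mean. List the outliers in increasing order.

Cutoffs at x̄ ± 2s: 6567.31 ± 2·5210.44 = [-3853.57, 16988.19].
17470: z = 2.09, |z| > 2 → outlier.
Every other value lies within [-3853.57, 16988.19].

17470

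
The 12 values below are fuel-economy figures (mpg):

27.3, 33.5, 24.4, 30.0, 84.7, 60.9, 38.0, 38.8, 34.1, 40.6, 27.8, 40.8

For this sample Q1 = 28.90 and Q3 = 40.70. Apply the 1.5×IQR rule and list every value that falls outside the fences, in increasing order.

IQR = Q3 − Q1 = 40.70 − 28.90 = 11.80.
Lower fence = Q1 − 1.5·IQR = 28.90 − 17.70 = 11.20.
Upper fence = Q3 + 1.5·IQR = 40.70 + 17.70 = 58.40.
60.9 > 58.40 → outlier.
84.7 > 58.40 → outlier.
All remaining values lie within [11.20, 58.40].

60.9, 84.7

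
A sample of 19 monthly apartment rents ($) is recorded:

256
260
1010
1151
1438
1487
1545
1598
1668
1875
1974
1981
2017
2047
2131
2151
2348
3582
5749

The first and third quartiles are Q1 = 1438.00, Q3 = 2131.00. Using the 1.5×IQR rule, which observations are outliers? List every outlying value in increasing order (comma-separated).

256, 260, 3582, 5749

IQR = Q3 − Q1 = 2131.00 − 1438.00 = 693.00.
Lower fence = Q1 − 1.5·IQR = 1438.00 − 1039.50 = 398.50.
Upper fence = Q3 + 1.5·IQR = 2131.00 + 1039.50 = 3170.50.
256 < 398.50 → outlier.
260 < 398.50 → outlier.
3582 > 3170.50 → outlier.
5749 > 3170.50 → outlier.
All remaining values lie within [398.50, 3170.50].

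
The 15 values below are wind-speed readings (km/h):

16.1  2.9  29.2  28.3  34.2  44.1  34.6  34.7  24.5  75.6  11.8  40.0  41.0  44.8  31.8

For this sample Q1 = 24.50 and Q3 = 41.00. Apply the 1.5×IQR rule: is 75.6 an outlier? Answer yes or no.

IQR = Q3 − Q1 = 41.00 − 24.50 = 16.50.
Lower fence = Q1 − 1.5·IQR = 24.50 − 24.75 = -0.25.
Upper fence = Q3 + 1.5·IQR = 41.00 + 24.75 = 65.75.
75.6 lies above the upper fence.

yes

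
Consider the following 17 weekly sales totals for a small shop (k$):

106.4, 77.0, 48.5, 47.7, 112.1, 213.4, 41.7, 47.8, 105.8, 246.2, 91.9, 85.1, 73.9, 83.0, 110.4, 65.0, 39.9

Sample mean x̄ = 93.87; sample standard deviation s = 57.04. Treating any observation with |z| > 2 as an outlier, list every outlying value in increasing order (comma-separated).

213.4, 246.2

Cutoffs at x̄ ± 2s: 93.87 ± 2·57.04 = [-20.21, 207.95].
213.4: z = 2.10, |z| > 2 → outlier.
246.2: z = 2.67, |z| > 2 → outlier.
Every other value lies within [-20.21, 207.95].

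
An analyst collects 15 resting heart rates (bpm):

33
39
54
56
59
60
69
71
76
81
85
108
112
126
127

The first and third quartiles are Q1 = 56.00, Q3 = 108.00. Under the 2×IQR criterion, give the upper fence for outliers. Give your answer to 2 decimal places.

212.00

IQR = Q3 − Q1 = 108.00 − 56.00 = 52.00.
Lower fence = Q1 − 2·IQR = 56.00 − 104.00 = -48.00.
Upper fence = Q3 + 2·IQR = 108.00 + 104.00 = 212.00.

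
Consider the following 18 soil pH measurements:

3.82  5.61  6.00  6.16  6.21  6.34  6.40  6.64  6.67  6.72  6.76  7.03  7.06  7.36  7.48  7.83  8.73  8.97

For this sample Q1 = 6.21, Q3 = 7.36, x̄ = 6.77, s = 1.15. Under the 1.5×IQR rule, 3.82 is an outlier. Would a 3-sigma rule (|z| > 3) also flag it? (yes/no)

z = (3.82 − 6.77) / 1.15 = -2.57.
|z| = 2.57 ≤ 3.

no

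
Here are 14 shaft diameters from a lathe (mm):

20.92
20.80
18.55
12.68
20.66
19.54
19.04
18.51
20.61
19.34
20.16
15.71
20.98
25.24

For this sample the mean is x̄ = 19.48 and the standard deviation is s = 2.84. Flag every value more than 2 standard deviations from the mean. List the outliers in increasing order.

Cutoffs at x̄ ± 2s: 19.48 ± 2·2.84 = [13.80, 25.16].
12.68: z = -2.39, |z| > 2 → outlier.
25.24: z = 2.03, |z| > 2 → outlier.
Every other value lies within [13.80, 25.16].

12.68, 25.24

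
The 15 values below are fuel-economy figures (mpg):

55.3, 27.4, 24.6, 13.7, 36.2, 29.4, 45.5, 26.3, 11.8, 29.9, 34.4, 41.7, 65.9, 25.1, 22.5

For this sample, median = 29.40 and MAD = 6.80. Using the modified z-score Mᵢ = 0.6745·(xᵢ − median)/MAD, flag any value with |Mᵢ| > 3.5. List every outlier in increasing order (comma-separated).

|Mᵢ| > 3.5 ⇔ |xᵢ − 29.40| > 3.5·6.80/0.6745 = 35.29.
So outliers lie outside [-5.89, 64.69].
65.9: M = 3.62 → outlier.

65.9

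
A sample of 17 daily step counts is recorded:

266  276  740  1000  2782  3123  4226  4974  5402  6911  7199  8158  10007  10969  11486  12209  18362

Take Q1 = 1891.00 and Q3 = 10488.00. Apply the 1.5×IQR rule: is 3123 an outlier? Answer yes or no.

IQR = Q3 − Q1 = 10488.00 − 1891.00 = 8597.00.
Lower fence = Q1 − 1.5·IQR = 1891.00 − 12895.50 = -11004.50.
Upper fence = Q3 + 1.5·IQR = 10488.00 + 12895.50 = 23383.50.
3123 lies within [-11004.50, 23383.50].

no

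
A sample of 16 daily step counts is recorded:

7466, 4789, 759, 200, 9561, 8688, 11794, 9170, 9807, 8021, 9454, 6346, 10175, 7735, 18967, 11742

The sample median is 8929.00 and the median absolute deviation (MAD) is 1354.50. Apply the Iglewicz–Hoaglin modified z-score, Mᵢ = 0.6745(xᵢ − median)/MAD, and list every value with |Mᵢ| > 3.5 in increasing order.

|Mᵢ| > 3.5 ⇔ |xᵢ − 8929.00| > 3.5·1354.50/0.6745 = 7028.54.
So outliers lie outside [1900.46, 15957.54].
200: M = -4.35 → outlier.
759: M = -4.07 → outlier.
18967: M = 5.00 → outlier.

200, 759, 18967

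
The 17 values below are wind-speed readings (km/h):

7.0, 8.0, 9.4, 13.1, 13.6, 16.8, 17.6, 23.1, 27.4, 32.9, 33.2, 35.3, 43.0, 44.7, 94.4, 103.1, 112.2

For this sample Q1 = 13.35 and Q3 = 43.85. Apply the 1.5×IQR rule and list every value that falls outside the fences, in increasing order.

IQR = Q3 − Q1 = 43.85 − 13.35 = 30.50.
Lower fence = Q1 − 1.5·IQR = 13.35 − 45.75 = -32.40.
Upper fence = Q3 + 1.5·IQR = 43.85 + 45.75 = 89.60.
94.4 > 89.60 → outlier.
103.1 > 89.60 → outlier.
112.2 > 89.60 → outlier.
All remaining values lie within [-32.40, 89.60].

94.4, 103.1, 112.2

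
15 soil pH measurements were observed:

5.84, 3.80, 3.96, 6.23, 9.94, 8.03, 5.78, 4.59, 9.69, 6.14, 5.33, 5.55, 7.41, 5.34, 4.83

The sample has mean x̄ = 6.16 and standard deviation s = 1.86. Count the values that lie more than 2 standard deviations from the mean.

1

Cutoffs: x̄ ± 2s = [2.44, 9.88].
Outside the cutoffs: 9.94.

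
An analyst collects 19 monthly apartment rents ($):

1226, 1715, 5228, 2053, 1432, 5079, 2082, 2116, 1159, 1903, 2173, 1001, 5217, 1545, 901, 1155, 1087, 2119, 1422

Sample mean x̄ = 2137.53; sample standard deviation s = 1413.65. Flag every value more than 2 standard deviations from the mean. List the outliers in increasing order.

5079, 5217, 5228

Cutoffs at x̄ ± 2s: 2137.53 ± 2·1413.65 = [-689.77, 4964.83].
5079: z = 2.08, |z| > 2 → outlier.
5217: z = 2.18, |z| > 2 → outlier.
5228: z = 2.19, |z| > 2 → outlier.
Every other value lies within [-689.77, 4964.83].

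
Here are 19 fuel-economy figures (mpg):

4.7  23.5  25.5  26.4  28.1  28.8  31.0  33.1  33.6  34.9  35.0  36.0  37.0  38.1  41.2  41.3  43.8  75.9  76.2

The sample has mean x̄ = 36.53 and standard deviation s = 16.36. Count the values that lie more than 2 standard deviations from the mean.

2

Cutoffs: x̄ ± 2s = [3.81, 69.25].
Outside the cutoffs: 75.9, 76.2.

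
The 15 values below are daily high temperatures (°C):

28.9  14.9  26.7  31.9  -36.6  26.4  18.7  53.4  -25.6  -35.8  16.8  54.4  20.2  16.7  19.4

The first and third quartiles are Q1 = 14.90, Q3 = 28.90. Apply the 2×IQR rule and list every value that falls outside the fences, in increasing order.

IQR = Q3 − Q1 = 28.90 − 14.90 = 14.00.
Lower fence = Q1 − 2·IQR = 14.90 − 28.00 = -13.10.
Upper fence = Q3 + 2·IQR = 28.90 + 28.00 = 56.90.
-36.6 < -13.10 → outlier.
-35.8 < -13.10 → outlier.
-25.6 < -13.10 → outlier.
All remaining values lie within [-13.10, 56.90].

-36.6, -35.8, -25.6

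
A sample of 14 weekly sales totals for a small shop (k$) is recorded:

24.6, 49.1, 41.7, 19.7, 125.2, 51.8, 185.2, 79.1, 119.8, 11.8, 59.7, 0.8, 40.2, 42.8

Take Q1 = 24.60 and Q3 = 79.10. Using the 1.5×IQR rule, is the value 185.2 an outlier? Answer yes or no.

yes

IQR = Q3 − Q1 = 79.10 − 24.60 = 54.50.
Lower fence = Q1 − 1.5·IQR = 24.60 − 81.75 = -57.15.
Upper fence = Q3 + 1.5·IQR = 79.10 + 81.75 = 160.85.
185.2 lies above the upper fence.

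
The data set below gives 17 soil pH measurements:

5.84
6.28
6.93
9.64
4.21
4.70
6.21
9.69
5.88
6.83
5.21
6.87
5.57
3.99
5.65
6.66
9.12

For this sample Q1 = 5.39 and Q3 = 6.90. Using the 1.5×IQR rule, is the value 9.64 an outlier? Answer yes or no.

IQR = Q3 − Q1 = 6.90 − 5.39 = 1.51.
Lower fence = Q1 − 1.5·IQR = 5.39 − 2.265 = 3.125.
Upper fence = Q3 + 1.5·IQR = 6.90 + 2.265 = 9.165.
9.64 lies above the upper fence.

yes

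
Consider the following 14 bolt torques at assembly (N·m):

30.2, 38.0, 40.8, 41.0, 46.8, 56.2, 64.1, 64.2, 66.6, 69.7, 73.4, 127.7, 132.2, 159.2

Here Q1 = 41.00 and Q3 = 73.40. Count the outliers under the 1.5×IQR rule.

IQR = 32.40; fences at 41.00 − 48.60 = -7.60 and 73.40 + 48.60 = 122.00.
Outside the cutoffs: 127.7, 132.2, 159.2.

3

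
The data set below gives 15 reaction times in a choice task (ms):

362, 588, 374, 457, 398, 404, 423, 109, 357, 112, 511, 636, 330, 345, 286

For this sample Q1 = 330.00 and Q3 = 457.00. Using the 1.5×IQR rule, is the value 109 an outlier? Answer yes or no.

yes

IQR = Q3 − Q1 = 457.00 − 330.00 = 127.00.
Lower fence = Q1 − 1.5·IQR = 330.00 − 190.50 = 139.50.
Upper fence = Q3 + 1.5·IQR = 457.00 + 190.50 = 647.50.
109 lies below the lower fence.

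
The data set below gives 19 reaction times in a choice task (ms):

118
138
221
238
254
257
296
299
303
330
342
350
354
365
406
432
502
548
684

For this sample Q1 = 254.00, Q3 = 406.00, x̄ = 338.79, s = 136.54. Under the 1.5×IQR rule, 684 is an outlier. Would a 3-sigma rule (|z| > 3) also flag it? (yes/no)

no

z = (684 − 338.79) / 136.54 = 2.53.
|z| = 2.53 ≤ 3.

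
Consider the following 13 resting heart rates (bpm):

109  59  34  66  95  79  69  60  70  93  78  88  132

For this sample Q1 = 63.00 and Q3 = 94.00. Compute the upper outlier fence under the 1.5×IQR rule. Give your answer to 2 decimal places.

IQR = Q3 − Q1 = 94.00 − 63.00 = 31.00.
Lower fence = Q1 − 1.5·IQR = 63.00 − 46.50 = 16.50.
Upper fence = Q3 + 1.5·IQR = 94.00 + 46.50 = 140.50.

140.50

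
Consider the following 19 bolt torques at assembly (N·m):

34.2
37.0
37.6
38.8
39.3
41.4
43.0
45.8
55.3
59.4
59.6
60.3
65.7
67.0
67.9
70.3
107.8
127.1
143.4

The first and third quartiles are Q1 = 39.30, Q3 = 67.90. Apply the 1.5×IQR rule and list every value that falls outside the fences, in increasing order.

127.1, 143.4

IQR = Q3 − Q1 = 67.90 − 39.30 = 28.60.
Lower fence = Q1 − 1.5·IQR = 39.30 − 42.90 = -3.60.
Upper fence = Q3 + 1.5·IQR = 67.90 + 42.90 = 110.80.
127.1 > 110.80 → outlier.
143.4 > 110.80 → outlier.
All remaining values lie within [-3.60, 110.80].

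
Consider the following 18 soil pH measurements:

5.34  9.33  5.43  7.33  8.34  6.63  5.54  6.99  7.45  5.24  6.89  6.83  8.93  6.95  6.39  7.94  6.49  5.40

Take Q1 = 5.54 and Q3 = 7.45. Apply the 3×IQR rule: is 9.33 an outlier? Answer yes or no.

IQR = Q3 − Q1 = 7.45 − 5.54 = 1.91.
Lower fence = Q1 − 3·IQR = 5.54 − 5.73 = -0.19.
Upper fence = Q3 + 3·IQR = 7.45 + 5.73 = 13.18.
9.33 lies within [-0.19, 13.18].

no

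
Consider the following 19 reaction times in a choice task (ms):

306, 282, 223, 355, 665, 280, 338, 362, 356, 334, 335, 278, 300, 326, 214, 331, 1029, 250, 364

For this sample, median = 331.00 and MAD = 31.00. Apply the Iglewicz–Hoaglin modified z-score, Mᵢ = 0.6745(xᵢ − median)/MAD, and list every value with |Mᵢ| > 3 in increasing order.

|Mᵢ| > 3 ⇔ |xᵢ − 331.00| > 3·31.00/0.6745 = 137.88.
So outliers lie outside [193.12, 468.88].
665: M = 7.27 → outlier.
1029: M = 15.19 → outlier.

665, 1029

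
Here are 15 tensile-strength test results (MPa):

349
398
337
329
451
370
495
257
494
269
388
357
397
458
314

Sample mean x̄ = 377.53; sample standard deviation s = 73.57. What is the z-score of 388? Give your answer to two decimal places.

z = (388 − 377.53) / 73.57 = 0.14.

0.14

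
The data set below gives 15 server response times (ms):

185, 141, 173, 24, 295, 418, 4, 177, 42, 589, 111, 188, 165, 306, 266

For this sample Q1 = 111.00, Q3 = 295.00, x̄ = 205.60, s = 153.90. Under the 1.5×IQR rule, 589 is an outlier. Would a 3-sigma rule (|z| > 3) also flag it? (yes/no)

z = (589 − 205.60) / 153.90 = 2.49.
|z| = 2.49 ≤ 3.

no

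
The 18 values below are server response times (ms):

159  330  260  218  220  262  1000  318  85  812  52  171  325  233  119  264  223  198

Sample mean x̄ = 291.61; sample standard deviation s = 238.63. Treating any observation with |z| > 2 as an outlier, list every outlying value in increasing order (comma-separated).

Cutoffs at x̄ ± 2s: 291.61 ± 2·238.63 = [-185.65, 768.87].
812: z = 2.18, |z| > 2 → outlier.
1000: z = 2.97, |z| > 2 → outlier.
Every other value lies within [-185.65, 768.87].

812, 1000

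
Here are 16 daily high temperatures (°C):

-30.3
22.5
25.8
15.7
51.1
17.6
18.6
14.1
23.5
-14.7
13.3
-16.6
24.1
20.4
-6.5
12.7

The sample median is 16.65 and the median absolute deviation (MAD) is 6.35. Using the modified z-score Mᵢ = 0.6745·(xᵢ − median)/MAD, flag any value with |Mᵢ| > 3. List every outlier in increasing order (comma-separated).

-30.3, -16.6, -14.7, 51.1

|Mᵢ| > 3 ⇔ |xᵢ − 16.65| > 3·6.35/0.6745 = 28.24.
So outliers lie outside [-11.59, 44.89].
-30.3: M = -4.99 → outlier.
-16.6: M = -3.53 → outlier.
-14.7: M = -3.33 → outlier.
51.1: M = 3.66 → outlier.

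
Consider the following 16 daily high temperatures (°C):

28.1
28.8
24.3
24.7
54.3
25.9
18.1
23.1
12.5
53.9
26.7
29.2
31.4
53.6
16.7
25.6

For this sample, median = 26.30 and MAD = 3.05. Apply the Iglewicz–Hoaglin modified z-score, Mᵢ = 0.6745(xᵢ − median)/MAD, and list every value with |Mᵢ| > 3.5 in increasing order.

53.6, 53.9, 54.3

|Mᵢ| > 3.5 ⇔ |xᵢ − 26.30| > 3.5·3.05/0.6745 = 15.83.
So outliers lie outside [10.47, 42.13].
53.6: M = 6.04 → outlier.
53.9: M = 6.10 → outlier.
54.3: M = 6.19 → outlier.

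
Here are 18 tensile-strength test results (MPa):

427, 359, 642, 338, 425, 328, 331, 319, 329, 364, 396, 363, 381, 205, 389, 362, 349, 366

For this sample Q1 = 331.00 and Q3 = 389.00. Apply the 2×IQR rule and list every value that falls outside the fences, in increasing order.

205, 642

IQR = Q3 − Q1 = 389.00 − 331.00 = 58.00.
Lower fence = Q1 − 2·IQR = 331.00 − 116.00 = 215.00.
Upper fence = Q3 + 2·IQR = 389.00 + 116.00 = 505.00.
205 < 215.00 → outlier.
642 > 505.00 → outlier.
All remaining values lie within [215.00, 505.00].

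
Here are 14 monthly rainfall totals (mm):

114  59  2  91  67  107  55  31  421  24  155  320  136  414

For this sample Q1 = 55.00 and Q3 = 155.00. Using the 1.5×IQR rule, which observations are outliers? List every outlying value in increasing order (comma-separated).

IQR = Q3 − Q1 = 155.00 − 55.00 = 100.00.
Lower fence = Q1 − 1.5·IQR = 55.00 − 150.00 = -95.00.
Upper fence = Q3 + 1.5·IQR = 155.00 + 150.00 = 305.00.
320 > 305.00 → outlier.
414 > 305.00 → outlier.
421 > 305.00 → outlier.
All remaining values lie within [-95.00, 305.00].

320, 414, 421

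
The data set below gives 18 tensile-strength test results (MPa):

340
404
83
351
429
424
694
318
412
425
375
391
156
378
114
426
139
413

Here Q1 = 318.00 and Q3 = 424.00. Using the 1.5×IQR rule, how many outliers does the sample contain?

IQR = 106.00; fences at 318.00 − 159.00 = 159.00 and 424.00 + 159.00 = 583.00.
Outside the cutoffs: 83, 114, 139, 156, 694.

5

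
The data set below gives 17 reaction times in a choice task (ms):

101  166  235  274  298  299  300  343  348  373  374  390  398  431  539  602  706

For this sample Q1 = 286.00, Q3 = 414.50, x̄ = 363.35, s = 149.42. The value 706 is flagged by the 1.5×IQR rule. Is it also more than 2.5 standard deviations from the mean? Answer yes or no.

no

z = (706 − 363.35) / 149.42 = 2.29.
|z| = 2.29 ≤ 2.5.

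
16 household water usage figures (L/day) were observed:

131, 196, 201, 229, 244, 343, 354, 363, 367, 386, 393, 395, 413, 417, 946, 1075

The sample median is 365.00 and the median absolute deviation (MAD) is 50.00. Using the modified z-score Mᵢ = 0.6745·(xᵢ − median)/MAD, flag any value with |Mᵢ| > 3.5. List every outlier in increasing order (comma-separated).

946, 1075

|Mᵢ| > 3.5 ⇔ |xᵢ − 365.00| > 3.5·50.00/0.6745 = 259.45.
So outliers lie outside [105.55, 624.45].
946: M = 7.84 → outlier.
1075: M = 9.58 → outlier.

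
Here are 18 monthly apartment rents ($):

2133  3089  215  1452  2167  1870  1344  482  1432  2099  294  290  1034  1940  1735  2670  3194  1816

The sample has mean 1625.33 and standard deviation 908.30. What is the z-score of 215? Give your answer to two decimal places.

-1.55

z = (215 − 1625.33) / 908.30 = -1.55.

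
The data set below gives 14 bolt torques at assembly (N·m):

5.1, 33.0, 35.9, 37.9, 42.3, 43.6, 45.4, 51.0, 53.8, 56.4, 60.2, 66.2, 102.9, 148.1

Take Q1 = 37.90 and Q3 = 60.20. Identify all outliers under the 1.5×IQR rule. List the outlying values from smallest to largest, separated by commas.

102.9, 148.1

IQR = Q3 − Q1 = 60.20 − 37.90 = 22.30.
Lower fence = Q1 − 1.5·IQR = 37.90 − 33.45 = 4.45.
Upper fence = Q3 + 1.5·IQR = 60.20 + 33.45 = 93.65.
102.9 > 93.65 → outlier.
148.1 > 93.65 → outlier.
All remaining values lie within [4.45, 93.65].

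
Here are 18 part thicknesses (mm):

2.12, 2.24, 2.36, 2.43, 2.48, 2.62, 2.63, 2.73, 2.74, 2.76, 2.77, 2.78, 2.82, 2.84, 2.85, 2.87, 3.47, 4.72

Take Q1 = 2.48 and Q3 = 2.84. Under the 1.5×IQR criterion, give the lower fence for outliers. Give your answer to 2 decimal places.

1.94

IQR = Q3 − Q1 = 2.84 − 2.48 = 0.36.
Lower fence = Q1 − 1.5·IQR = 2.48 − 0.54 = 1.94.
Upper fence = Q3 + 1.5·IQR = 2.84 + 0.54 = 3.38.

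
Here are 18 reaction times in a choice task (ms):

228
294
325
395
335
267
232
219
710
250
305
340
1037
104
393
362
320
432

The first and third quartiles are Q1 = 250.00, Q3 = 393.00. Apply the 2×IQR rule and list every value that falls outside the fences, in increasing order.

710, 1037

IQR = Q3 − Q1 = 393.00 − 250.00 = 143.00.
Lower fence = Q1 − 2·IQR = 250.00 − 286.00 = -36.00.
Upper fence = Q3 + 2·IQR = 393.00 + 286.00 = 679.00.
710 > 679.00 → outlier.
1037 > 679.00 → outlier.
All remaining values lie within [-36.00, 679.00].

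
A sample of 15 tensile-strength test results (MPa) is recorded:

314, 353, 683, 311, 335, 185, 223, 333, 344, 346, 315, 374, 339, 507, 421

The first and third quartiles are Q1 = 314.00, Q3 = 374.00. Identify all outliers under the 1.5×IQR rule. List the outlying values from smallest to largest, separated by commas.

IQR = Q3 − Q1 = 374.00 − 314.00 = 60.00.
Lower fence = Q1 − 1.5·IQR = 314.00 − 90.00 = 224.00.
Upper fence = Q3 + 1.5·IQR = 374.00 + 90.00 = 464.00.
185 < 224.00 → outlier.
223 < 224.00 → outlier.
507 > 464.00 → outlier.
683 > 464.00 → outlier.
All remaining values lie within [224.00, 464.00].

185, 223, 507, 683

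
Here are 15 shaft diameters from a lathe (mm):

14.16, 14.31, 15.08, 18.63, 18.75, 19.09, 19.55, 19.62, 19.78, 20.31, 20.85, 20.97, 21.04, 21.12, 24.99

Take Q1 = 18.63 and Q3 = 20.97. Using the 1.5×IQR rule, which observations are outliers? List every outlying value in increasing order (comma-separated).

14.16, 14.31, 15.08, 24.99

IQR = Q3 − Q1 = 20.97 − 18.63 = 2.34.
Lower fence = Q1 − 1.5·IQR = 18.63 − 3.51 = 15.12.
Upper fence = Q3 + 1.5·IQR = 20.97 + 3.51 = 24.48.
14.16 < 15.12 → outlier.
14.31 < 15.12 → outlier.
15.08 < 15.12 → outlier.
24.99 > 24.48 → outlier.
All remaining values lie within [15.12, 24.48].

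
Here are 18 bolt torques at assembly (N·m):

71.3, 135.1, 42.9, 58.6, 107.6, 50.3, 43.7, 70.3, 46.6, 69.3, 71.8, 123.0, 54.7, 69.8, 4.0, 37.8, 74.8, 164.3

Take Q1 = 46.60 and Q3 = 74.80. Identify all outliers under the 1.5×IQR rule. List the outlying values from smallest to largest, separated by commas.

IQR = Q3 − Q1 = 74.80 − 46.60 = 28.20.
Lower fence = Q1 − 1.5·IQR = 46.60 − 42.30 = 4.30.
Upper fence = Q3 + 1.5·IQR = 74.80 + 42.30 = 117.10.
4.0 < 4.30 → outlier.
123.0 > 117.10 → outlier.
135.1 > 117.10 → outlier.
164.3 > 117.10 → outlier.
All remaining values lie within [4.30, 117.10].

4.0, 123.0, 135.1, 164.3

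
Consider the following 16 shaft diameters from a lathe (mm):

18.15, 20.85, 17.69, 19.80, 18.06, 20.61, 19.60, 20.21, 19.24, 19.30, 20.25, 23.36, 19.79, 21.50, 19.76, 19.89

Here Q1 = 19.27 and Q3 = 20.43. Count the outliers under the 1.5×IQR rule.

IQR = 1.16; fences at 19.27 − 1.74 = 17.53 and 20.43 + 1.74 = 22.17.
Outside the cutoffs: 23.36.

1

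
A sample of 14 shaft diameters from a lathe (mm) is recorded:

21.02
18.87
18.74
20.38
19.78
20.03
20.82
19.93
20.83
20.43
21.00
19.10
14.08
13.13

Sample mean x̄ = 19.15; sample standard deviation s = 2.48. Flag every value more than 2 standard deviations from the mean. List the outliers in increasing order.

13.13, 14.08

Cutoffs at x̄ ± 2s: 19.15 ± 2·2.48 = [14.19, 24.11].
13.13: z = -2.43, |z| > 2 → outlier.
14.08: z = -2.04, |z| > 2 → outlier.
Every other value lies within [14.19, 24.11].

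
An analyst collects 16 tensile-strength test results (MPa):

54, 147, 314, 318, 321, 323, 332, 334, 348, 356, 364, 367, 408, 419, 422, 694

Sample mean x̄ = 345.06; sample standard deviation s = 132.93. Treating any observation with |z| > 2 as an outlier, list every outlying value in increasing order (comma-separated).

Cutoffs at x̄ ± 2s: 345.06 ± 2·132.93 = [79.20, 610.92].
54: z = -2.19, |z| > 2 → outlier.
694: z = 2.62, |z| > 2 → outlier.
Every other value lies within [79.20, 610.92].

54, 694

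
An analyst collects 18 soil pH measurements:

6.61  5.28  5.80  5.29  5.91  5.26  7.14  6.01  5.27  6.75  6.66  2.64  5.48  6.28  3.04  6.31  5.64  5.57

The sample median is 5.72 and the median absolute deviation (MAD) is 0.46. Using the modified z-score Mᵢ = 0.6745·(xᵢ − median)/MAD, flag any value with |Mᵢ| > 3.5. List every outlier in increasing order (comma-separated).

2.64, 3.04

|Mᵢ| > 3.5 ⇔ |xᵢ − 5.72| > 3.5·0.46/0.6745 = 2.39.
So outliers lie outside [3.33, 8.11].
2.64: M = -4.52 → outlier.
3.04: M = -3.93 → outlier.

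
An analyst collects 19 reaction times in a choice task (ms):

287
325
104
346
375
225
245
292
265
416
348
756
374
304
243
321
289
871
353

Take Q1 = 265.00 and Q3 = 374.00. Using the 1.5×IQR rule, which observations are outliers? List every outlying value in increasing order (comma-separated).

756, 871

IQR = Q3 − Q1 = 374.00 − 265.00 = 109.00.
Lower fence = Q1 − 1.5·IQR = 265.00 − 163.50 = 101.50.
Upper fence = Q3 + 1.5·IQR = 374.00 + 163.50 = 537.50.
756 > 537.50 → outlier.
871 > 537.50 → outlier.
All remaining values lie within [101.50, 537.50].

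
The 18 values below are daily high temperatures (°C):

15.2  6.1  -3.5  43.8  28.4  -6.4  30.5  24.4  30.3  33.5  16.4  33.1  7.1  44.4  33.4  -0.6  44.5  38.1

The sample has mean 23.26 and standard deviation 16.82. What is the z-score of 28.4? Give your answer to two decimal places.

0.31

z = (28.4 − 23.26) / 16.82 = 0.31.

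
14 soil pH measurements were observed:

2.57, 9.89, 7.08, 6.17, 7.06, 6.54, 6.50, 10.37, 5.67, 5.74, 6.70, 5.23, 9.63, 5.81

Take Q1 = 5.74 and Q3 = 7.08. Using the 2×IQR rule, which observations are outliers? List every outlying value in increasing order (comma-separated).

2.57, 9.89, 10.37

IQR = Q3 − Q1 = 7.08 − 5.74 = 1.34.
Lower fence = Q1 − 2·IQR = 5.74 − 2.68 = 3.06.
Upper fence = Q3 + 2·IQR = 7.08 + 2.68 = 9.76.
2.57 < 3.06 → outlier.
9.89 > 9.76 → outlier.
10.37 > 9.76 → outlier.
All remaining values lie within [3.06, 9.76].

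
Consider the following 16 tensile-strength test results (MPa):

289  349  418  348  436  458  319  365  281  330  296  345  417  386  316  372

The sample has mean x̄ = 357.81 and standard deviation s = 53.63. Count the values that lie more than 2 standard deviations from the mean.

0

Cutoffs: x̄ ± 2s = [250.55, 465.07].
Every value lies within the cutoffs.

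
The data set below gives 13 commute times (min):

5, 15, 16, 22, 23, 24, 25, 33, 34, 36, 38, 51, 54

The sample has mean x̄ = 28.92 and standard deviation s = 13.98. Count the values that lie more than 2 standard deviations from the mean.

0

Cutoffs: x̄ ± 2s = [0.96, 56.88].
Every value lies within the cutoffs.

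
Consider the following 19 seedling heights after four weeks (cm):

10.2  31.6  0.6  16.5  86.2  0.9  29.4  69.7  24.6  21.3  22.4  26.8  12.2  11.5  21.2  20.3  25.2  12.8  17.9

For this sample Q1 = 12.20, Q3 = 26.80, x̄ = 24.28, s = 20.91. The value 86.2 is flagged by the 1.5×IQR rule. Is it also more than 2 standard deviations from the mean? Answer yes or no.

yes

z = (86.2 − 24.28) / 20.91 = 2.96.
|z| = 2.96 > 2.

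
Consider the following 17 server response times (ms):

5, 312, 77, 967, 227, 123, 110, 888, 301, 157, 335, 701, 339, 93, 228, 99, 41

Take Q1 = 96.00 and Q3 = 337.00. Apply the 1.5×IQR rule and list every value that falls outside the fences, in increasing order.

IQR = Q3 − Q1 = 337.00 − 96.00 = 241.00.
Lower fence = Q1 − 1.5·IQR = 96.00 − 361.50 = -265.50.
Upper fence = Q3 + 1.5·IQR = 337.00 + 361.50 = 698.50.
701 > 698.50 → outlier.
888 > 698.50 → outlier.
967 > 698.50 → outlier.
All remaining values lie within [-265.50, 698.50].

701, 888, 967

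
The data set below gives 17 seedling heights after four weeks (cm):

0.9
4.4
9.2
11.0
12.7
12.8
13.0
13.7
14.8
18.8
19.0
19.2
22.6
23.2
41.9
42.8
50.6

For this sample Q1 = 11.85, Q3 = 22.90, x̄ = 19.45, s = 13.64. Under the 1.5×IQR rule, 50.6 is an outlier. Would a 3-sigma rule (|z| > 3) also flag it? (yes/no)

z = (50.6 − 19.45) / 13.64 = 2.28.
|z| = 2.28 ≤ 3.

no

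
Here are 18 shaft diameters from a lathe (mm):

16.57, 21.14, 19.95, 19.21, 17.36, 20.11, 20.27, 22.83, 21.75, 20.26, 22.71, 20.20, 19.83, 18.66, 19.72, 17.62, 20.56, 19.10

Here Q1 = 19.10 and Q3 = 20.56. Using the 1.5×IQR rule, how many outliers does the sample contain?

IQR = 1.46; fences at 19.10 − 2.19 = 16.91 and 20.56 + 2.19 = 22.75.
Outside the cutoffs: 16.57, 22.83.

2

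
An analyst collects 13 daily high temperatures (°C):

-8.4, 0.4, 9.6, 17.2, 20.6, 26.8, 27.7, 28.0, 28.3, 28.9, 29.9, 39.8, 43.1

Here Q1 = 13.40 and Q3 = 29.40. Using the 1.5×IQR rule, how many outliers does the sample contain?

0

IQR = 16.00; fences at 13.40 − 24.00 = -10.60 and 29.40 + 24.00 = 53.40.
Every value lies within the cutoffs.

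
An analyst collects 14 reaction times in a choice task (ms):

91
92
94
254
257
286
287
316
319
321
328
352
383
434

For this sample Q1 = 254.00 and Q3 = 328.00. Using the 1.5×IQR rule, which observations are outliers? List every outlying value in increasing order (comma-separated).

91, 92, 94

IQR = Q3 − Q1 = 328.00 − 254.00 = 74.00.
Lower fence = Q1 − 1.5·IQR = 254.00 − 111.00 = 143.00.
Upper fence = Q3 + 1.5·IQR = 328.00 + 111.00 = 439.00.
91 < 143.00 → outlier.
92 < 143.00 → outlier.
94 < 143.00 → outlier.
All remaining values lie within [143.00, 439.00].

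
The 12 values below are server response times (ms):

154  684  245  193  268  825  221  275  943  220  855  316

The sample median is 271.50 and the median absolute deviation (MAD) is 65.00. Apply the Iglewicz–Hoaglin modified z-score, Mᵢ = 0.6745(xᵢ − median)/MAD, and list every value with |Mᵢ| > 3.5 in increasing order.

|Mᵢ| > 3.5 ⇔ |xᵢ − 271.50| > 3.5·65.00/0.6745 = 337.29.
So outliers lie outside [-65.79, 608.79].
684: M = 4.28 → outlier.
825: M = 5.74 → outlier.
855: M = 6.05 → outlier.
943: M = 6.97 → outlier.

684, 825, 855, 943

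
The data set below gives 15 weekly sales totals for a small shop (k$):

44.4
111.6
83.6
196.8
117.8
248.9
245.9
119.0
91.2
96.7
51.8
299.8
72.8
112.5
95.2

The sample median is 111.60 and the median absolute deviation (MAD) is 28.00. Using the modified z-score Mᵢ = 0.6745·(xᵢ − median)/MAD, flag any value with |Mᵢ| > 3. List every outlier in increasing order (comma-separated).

245.9, 248.9, 299.8

|Mᵢ| > 3 ⇔ |xᵢ − 111.60| > 3·28.00/0.6745 = 124.54.
So outliers lie outside [-12.94, 236.14].
245.9: M = 3.24 → outlier.
248.9: M = 3.31 → outlier.
299.8: M = 4.53 → outlier.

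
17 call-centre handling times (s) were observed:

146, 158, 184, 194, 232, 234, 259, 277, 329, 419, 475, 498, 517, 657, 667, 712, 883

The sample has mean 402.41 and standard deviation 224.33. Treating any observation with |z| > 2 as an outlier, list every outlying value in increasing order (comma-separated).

883

Cutoffs at x̄ ± 2s: 402.41 ± 2·224.33 = [-46.25, 851.07].
883: z = 2.14, |z| > 2 → outlier.
Every other value lies within [-46.25, 851.07].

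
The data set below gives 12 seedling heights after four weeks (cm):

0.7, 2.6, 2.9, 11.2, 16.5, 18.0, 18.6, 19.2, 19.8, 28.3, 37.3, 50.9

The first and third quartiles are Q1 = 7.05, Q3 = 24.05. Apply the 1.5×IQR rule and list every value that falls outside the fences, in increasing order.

50.9

IQR = Q3 − Q1 = 24.05 − 7.05 = 17.00.
Lower fence = Q1 − 1.5·IQR = 7.05 − 25.50 = -18.45.
Upper fence = Q3 + 1.5·IQR = 24.05 + 25.50 = 49.55.
50.9 > 49.55 → outlier.
All remaining values lie within [-18.45, 49.55].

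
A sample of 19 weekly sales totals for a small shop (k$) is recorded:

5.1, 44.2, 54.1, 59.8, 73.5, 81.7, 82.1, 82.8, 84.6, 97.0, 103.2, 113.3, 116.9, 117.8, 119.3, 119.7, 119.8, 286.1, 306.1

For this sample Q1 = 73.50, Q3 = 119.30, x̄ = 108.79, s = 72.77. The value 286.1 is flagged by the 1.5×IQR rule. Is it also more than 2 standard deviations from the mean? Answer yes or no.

z = (286.1 − 108.79) / 72.77 = 2.44.
|z| = 2.44 > 2.

yes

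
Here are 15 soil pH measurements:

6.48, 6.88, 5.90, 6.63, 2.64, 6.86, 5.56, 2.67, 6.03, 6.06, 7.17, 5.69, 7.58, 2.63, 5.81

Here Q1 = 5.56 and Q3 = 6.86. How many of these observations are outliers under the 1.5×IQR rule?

3

IQR = 1.30; fences at 5.56 − 1.95 = 3.61 and 6.86 + 1.95 = 8.81.
Outside the cutoffs: 2.63, 2.64, 2.67.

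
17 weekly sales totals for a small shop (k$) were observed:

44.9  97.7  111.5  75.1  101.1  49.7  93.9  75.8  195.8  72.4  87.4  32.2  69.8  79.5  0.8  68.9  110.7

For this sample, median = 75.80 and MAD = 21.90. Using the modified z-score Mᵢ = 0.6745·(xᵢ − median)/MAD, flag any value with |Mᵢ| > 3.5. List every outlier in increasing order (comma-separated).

195.8

|Mᵢ| > 3.5 ⇔ |xᵢ − 75.80| > 3.5·21.90/0.6745 = 113.64.
So outliers lie outside [-37.84, 189.44].
195.8: M = 3.70 → outlier.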